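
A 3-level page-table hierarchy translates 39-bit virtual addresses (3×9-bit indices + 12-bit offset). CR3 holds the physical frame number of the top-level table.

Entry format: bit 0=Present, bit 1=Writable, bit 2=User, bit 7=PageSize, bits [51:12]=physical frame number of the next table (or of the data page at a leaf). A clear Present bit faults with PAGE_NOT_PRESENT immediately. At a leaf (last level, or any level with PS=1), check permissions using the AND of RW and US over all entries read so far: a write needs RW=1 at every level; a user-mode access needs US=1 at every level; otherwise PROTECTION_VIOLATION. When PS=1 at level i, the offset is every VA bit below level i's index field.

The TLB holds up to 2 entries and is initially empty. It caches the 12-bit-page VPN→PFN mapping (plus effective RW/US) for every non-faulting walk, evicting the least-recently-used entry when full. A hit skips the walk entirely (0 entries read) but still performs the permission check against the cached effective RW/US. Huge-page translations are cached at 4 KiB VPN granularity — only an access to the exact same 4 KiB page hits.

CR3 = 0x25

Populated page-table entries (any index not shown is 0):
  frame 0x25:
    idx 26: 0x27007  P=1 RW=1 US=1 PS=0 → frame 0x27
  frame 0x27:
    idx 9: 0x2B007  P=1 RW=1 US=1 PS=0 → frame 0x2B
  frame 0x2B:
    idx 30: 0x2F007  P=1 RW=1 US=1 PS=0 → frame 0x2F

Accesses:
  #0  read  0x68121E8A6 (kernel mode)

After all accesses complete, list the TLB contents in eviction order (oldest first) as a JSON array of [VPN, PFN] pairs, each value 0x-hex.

Trace:
#0 VA=0x68121E8A6 (r,kernel):
  lvl0: tbl 0x25, slot 26 ⇒ 0x27007 (P1/RW1/US1/PS0)
  lvl1: tbl 0x27, slot 9 ⇒ 0x2B007 (P1/RW1/US1/PS0)
  lvl2: tbl 0x2B, slot 30 ⇒ 0x2F007 (P1/RW1/US1/PS0)
  → PA=0x2F8A6  (3 entries read)

TLB: [["0x68121E", "0x2F"]]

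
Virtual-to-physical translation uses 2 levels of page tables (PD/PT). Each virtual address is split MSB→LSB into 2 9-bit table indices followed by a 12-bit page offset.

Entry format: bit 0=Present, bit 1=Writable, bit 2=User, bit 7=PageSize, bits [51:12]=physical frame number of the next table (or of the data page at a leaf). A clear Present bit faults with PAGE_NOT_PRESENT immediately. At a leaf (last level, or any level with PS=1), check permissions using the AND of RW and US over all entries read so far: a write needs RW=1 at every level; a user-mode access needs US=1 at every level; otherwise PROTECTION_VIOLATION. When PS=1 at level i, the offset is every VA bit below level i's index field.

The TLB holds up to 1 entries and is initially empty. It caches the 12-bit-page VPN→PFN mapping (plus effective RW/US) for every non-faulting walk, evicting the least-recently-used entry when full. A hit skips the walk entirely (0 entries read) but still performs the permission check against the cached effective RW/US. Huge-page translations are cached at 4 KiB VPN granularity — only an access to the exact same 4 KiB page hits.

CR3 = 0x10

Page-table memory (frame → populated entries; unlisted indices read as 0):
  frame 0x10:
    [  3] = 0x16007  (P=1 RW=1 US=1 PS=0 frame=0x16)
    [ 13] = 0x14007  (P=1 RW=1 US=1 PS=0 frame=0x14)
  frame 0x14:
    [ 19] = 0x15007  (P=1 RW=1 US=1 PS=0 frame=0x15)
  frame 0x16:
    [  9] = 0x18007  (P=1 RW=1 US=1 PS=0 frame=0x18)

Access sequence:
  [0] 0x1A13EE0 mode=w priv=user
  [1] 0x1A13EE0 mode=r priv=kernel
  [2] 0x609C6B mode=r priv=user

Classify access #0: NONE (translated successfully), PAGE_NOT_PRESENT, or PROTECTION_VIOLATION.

Per-access translation:
#0 VA=0x1A13EE0 (w,user):
  L0: frame=0x10 idx=13 entry=0x14007 [P=1 RW=1 US=1 PS=0]
  L1: frame=0x14 idx=19 entry=0x15007 [P=1 RW=1 US=1 PS=0]
  ⇒ phys 0x15EE0  [2 reads]
#1 VA=0x1A13EE0 (r,kernel):
  TLB hit vpn=0x1A13 → PA=0x15EE0
#2 VA=0x609C6B (r,user):
  L0: frame=0x10 idx=3 entry=0x16007 [P=1 RW=1 US=1 PS=0]
  L1: frame=0x16 idx=9 entry=0x18007 [P=1 RW=1 US=1 PS=0]
  ⇒ phys 0x18C6B  [2 reads]

Access #0 fault: NONE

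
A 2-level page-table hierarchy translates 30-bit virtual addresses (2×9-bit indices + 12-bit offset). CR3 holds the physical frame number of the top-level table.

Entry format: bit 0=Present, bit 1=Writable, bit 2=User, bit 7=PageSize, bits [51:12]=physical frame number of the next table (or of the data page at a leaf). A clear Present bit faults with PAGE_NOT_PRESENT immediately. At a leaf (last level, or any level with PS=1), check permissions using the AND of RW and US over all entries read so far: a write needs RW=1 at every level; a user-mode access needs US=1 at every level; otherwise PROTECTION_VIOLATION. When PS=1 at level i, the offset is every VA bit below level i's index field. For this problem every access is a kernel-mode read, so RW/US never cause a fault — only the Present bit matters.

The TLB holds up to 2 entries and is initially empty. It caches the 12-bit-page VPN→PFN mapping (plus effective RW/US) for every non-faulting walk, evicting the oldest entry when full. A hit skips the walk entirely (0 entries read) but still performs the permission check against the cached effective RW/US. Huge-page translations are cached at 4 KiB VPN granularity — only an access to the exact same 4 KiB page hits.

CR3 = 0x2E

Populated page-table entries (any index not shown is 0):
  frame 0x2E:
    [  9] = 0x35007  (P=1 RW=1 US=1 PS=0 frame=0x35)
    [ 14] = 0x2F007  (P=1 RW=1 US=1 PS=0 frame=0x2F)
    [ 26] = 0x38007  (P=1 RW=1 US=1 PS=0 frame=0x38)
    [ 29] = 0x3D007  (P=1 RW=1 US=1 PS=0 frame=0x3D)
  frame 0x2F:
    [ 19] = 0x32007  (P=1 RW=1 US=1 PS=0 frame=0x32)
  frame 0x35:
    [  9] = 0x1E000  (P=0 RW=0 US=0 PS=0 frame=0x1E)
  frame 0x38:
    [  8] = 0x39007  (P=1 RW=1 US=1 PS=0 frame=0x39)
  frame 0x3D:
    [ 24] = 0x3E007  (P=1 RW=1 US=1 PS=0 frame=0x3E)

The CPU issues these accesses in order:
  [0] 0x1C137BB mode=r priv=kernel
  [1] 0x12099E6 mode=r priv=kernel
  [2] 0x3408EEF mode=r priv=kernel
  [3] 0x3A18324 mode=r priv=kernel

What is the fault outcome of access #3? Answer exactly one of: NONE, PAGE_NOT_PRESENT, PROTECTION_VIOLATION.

Walk each access:
#0 VA=0x1C137BB (r,kernel):
  L0: frame=0x2E idx=14 entry=0x2F007 [P=1 RW=1 US=1 PS=0]
  L1: frame=0x2F idx=19 entry=0x32007 [P=1 RW=1 US=1 PS=0]
  → PA=0x327BB  (2 entries read)
#1 VA=0x12099E6 (r,kernel):
  L0: frame=0x2E idx=9 entry=0x35007 [P=1 RW=1 US=1 PS=0]
  L1: frame=0x35 idx=9 entry=0x1E000 [P=0 RW=0 US=0 PS=0]
  → PAGE_NOT_PRESENT  (2 entries read)
#2 VA=0x3408EEF (r,kernel):
  L0: frame=0x2E idx=26 entry=0x38007 [P=1 RW=1 US=1 PS=0]
  L1: frame=0x38 idx=8 entry=0x39007 [P=1 RW=1 US=1 PS=0]
  → PA=0x39EEF  (2 entries read)
#3 VA=0x3A18324 (r,kernel):
  L0: frame=0x2E idx=29 entry=0x3D007 [P=1 RW=1 US=1 PS=0]
  L1: frame=0x3D idx=24 entry=0x3E007 [P=1 RW=1 US=1 PS=0]
  → PA=0x3E324  (2 entries read)

Access #3 fault: NONE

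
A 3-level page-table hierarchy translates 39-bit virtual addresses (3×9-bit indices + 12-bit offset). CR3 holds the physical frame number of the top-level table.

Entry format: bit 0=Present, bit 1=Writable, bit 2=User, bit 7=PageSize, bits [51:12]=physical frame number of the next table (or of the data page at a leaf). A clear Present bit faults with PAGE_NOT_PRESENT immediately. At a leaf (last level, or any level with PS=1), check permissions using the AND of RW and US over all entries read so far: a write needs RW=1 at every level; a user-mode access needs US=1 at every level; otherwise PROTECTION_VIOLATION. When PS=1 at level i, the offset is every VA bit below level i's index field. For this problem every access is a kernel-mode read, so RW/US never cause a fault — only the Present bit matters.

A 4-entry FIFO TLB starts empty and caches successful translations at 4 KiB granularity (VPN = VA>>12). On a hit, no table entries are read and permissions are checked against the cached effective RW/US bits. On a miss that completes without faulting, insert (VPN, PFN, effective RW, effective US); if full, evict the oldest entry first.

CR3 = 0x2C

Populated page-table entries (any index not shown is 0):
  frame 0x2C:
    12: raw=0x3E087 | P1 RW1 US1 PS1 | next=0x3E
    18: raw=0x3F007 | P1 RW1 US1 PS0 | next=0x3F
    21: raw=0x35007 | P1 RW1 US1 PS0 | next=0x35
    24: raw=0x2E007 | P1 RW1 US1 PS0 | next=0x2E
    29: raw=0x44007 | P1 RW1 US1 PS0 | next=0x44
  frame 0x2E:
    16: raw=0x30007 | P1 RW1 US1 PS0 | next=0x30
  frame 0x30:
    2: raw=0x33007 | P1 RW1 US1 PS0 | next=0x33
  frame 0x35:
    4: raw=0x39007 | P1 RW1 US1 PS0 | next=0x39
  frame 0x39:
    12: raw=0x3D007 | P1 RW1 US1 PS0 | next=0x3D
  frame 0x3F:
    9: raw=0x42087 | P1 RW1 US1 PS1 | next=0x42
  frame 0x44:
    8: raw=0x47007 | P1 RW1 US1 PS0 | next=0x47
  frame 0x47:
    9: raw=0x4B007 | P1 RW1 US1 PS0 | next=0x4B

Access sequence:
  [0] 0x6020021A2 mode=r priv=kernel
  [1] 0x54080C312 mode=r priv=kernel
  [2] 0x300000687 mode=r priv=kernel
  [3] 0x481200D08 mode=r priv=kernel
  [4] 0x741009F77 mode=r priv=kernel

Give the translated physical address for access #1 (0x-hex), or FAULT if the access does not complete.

Trace:
#0 VA=0x6020021A2 (r,kernel):
  [0] read 0x2C idx=24: raw=0x2E007 flags P=1 W=1 U=1 S=0
  [1] read 0x2E idx=16: raw=0x30007 flags P=1 W=1 U=1 S=0
  [2] read 0x30 idx=2: raw=0x33007 flags P=1 W=1 U=1 S=0
  ⇒ phys 0x331A2  [3 reads]
#1 VA=0x54080C312 (r,kernel):
  [0] read 0x2C idx=21: raw=0x35007 flags P=1 W=1 U=1 S=0
  [1] read 0x35 idx=4: raw=0x39007 flags P=1 W=1 U=1 S=0
  [2] read 0x39 idx=12: raw=0x3D007 flags P=1 W=1 U=1 S=0
  ⇒ phys 0x3D312  [3 reads]
#2 VA=0x300000687 (r,kernel):
  [0] read 0x2C idx=12: raw=0x3E087 flags P=1 W=1 U=1 S=1
  ⇒ phys 0x3E687 (huge @L0)  [1 reads]
#3 VA=0x481200D08 (r,kernel):
  [0] read 0x2C idx=18: raw=0x3F007 flags P=1 W=1 U=1 S=0
  [1] read 0x3F idx=9: raw=0x42087 flags P=1 W=1 U=1 S=1
  ⇒ phys 0x42D08 (huge @L1)  [2 reads]
#4 VA=0x741009F77 (r,kernel):
  [0] read 0x2C idx=29: raw=0x44007 flags P=1 W=1 U=1 S=0
  [1] read 0x44 idx=8: raw=0x47007 flags P=1 W=1 U=1 S=0
  [2] read 0x47 idx=9: raw=0x4B007 flags P=1 W=1 U=1 S=0
  ⇒ phys 0x4BF77  [3 reads]

Access #1 PA: 0x3D312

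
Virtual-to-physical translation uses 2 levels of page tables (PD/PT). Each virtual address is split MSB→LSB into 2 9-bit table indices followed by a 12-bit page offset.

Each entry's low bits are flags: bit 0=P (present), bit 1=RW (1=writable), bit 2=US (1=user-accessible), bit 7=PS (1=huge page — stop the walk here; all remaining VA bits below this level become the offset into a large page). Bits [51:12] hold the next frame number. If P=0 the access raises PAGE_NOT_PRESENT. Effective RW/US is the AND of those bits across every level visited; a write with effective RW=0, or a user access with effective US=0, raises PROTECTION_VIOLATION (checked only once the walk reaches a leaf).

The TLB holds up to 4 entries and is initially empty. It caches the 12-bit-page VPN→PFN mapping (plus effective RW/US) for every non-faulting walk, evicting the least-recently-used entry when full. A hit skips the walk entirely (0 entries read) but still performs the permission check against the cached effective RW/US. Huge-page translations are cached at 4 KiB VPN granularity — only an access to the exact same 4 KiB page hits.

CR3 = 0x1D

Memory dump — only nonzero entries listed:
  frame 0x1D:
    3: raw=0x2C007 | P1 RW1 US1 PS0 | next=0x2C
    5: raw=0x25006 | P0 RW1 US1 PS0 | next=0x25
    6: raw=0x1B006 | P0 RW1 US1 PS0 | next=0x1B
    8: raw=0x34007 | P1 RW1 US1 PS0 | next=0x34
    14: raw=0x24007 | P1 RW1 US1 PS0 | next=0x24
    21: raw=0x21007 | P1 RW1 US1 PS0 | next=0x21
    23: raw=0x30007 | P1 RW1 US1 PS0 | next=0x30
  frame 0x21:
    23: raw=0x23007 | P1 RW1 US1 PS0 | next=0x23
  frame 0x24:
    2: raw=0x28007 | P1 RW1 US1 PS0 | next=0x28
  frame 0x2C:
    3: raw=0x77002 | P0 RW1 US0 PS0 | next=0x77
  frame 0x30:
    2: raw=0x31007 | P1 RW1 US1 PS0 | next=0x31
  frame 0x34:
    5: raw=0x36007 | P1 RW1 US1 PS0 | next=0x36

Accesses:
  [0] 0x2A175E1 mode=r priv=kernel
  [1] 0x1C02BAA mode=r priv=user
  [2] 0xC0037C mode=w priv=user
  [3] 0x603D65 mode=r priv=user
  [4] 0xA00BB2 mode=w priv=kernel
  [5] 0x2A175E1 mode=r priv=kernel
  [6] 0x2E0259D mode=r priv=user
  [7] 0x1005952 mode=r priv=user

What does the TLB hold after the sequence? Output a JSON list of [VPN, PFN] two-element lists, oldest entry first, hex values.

Per-access translation:
#0 VA=0x2A175E1 (r,kernel):
  [0] read 0x1D idx=21: raw=0x21007 flags P=1 W=1 U=1 S=0
  [1] read 0x21 idx=23: raw=0x23007 flags P=1 W=1 U=1 S=0
  ✓ 0x235E1  — 2 lookups
#1 VA=0x1C02BAA (r,user):
  [0] read 0x1D idx=14: raw=0x24007 flags P=1 W=1 U=1 S=0
  [1] read 0x24 idx=2: raw=0x28007 flags P=1 W=1 U=1 S=0
  ✓ 0x28BAA  — 2 lookups
#2 VA=0xC0037C (w,user):
  [0] read 0x1D idx=6: raw=0x1B006 flags P=0 W=1 U=1 S=0
  ⇒ fault: PAGE_NOT_PRESENT  — 1 lookups
#3 VA=0x603D65 (r,user):
  [0] read 0x1D idx=3: raw=0x2C007 flags P=1 W=1 U=1 S=0
  [1] read 0x2C idx=3: raw=0x77002 flags P=0 W=1 U=0 S=0
  ⇒ fault: PAGE_NOT_PRESENT  — 2 lookups
#4 VA=0xA00BB2 (w,kernel):
  [0] read 0x1D idx=5: raw=0x25006 flags P=0 W=1 U=1 S=0
  ⇒ fault: PAGE_NOT_PRESENT  — 1 lookups
#5 VA=0x2A175E1 (r,kernel):
  TLB hit vpn=0x2A17 → PA=0x235E1
#6 VA=0x2E0259D (r,user):
  [0] read 0x1D idx=23: raw=0x30007 flags P=1 W=1 U=1 S=0
  [1] read 0x30 idx=2: raw=0x31007 flags P=1 W=1 U=1 S=0
  ✓ 0x3159D  — 2 lookups
#7 VA=0x1005952 (r,user):
  [0] read 0x1D idx=8: raw=0x34007 flags P=1 W=1 U=1 S=0
  [1] read 0x34 idx=5: raw=0x36007 flags P=1 W=1 U=1 S=0
  ✓ 0x36952  — 2 lookups

TLB: [["0x1C02", "0x28"], ["0x2A17", "0x23"], ["0x2E02", "0x31"], ["0x1005", "0x36"]]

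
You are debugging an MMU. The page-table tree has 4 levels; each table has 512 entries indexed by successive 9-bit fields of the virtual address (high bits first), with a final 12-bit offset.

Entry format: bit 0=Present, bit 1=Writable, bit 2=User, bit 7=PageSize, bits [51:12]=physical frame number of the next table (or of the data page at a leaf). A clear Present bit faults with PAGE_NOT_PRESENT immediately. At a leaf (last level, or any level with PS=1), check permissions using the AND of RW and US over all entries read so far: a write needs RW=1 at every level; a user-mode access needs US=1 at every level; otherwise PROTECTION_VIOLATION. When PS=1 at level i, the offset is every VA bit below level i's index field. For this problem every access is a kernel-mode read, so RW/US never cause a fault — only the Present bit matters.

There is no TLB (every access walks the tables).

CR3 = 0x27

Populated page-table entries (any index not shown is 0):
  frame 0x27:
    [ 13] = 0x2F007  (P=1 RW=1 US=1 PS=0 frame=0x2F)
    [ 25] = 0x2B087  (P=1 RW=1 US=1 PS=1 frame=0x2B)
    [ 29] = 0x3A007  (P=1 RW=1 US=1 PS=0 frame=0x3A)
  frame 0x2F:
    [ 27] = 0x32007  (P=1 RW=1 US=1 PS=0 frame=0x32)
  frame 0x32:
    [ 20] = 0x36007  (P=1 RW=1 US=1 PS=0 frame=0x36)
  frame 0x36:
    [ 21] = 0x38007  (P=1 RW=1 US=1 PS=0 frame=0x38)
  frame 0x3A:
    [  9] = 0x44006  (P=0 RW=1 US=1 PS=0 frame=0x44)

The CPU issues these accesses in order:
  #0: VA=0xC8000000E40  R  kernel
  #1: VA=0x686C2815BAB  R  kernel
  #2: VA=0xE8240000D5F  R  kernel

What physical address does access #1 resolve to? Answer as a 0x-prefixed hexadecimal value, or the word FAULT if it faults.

Walk each access:
#0 VA=0xC8000000E40 (r,kernel):
  [0] read 0x27 idx=25: raw=0x2B087 flags P=1 W=1 U=1 S=1
  → PA=0x2BE40 (huge @L0)  (1 entries read)
#1 VA=0x686C2815BAB (r,kernel):
  [0] read 0x27 idx=13: raw=0x2F007 flags P=1 W=1 U=1 S=0
  [1] read 0x2F idx=27: raw=0x32007 flags P=1 W=1 U=1 S=0
  [2] read 0x32 idx=20: raw=0x36007 flags P=1 W=1 U=1 S=0
  [3] read 0x36 idx=21: raw=0x38007 flags P=1 W=1 U=1 S=0
  → PA=0x38BAB  (4 entries read)
#2 VA=0xE8240000D5F (r,kernel):
  [0] read 0x27 idx=29: raw=0x3A007 flags P=1 W=1 U=1 S=0
  [1] read 0x3A idx=9: raw=0x44006 flags P=0 W=1 U=1 S=0
  ⇒ fault: PAGE_NOT_PRESENT  — 2 lookups

Access #1 PA: 0x38BAB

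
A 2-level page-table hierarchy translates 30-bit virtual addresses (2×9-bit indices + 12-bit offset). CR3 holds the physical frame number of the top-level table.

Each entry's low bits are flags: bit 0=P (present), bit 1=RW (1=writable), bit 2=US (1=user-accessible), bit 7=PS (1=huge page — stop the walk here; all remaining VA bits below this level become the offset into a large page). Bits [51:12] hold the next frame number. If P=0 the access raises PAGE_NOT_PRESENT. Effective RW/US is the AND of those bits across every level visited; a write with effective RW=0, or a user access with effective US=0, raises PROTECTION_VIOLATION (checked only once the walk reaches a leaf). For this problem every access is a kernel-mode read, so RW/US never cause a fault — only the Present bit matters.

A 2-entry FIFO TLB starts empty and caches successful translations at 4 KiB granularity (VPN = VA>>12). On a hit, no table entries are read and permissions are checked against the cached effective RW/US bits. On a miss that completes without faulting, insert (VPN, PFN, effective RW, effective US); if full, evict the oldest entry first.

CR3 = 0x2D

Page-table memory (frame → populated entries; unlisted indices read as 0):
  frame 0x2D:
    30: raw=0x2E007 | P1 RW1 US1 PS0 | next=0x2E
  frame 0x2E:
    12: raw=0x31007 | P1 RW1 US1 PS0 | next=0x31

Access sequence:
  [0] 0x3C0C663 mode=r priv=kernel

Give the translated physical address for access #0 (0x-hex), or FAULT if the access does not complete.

Per-access translation:
#0 VA=0x3C0C663 (r,kernel):
  L0 @0x2D[30] → 0x2E007  P=1,RW=1,US=1,PS=0
  L1 @0x2E[12] → 0x31007  P=1,RW=1,US=1,PS=0
  → PA=0x31663  (2 entries read)

Access #0 PA: 0x31663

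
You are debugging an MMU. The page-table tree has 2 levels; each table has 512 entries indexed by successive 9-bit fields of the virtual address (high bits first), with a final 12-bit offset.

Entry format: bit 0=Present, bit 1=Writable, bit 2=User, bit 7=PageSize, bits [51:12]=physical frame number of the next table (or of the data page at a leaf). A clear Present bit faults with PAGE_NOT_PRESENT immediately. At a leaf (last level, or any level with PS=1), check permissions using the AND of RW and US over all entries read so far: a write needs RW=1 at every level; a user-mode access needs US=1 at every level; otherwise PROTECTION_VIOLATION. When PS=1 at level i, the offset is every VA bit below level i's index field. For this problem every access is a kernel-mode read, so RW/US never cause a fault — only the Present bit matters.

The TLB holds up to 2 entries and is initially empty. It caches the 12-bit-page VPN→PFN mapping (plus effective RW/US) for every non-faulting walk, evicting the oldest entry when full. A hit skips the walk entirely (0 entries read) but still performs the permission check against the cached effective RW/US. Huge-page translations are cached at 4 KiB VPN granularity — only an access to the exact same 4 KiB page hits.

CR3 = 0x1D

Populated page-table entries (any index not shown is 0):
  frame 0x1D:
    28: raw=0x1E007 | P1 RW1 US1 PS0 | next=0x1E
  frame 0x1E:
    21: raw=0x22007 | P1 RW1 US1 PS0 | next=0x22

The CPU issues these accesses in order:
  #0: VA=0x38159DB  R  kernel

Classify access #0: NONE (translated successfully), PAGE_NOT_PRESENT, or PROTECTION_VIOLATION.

Walk each access:
#0 VA=0x38159DB (r,kernel):
  L0 @0x1D[28] → 0x1E007  P=1,RW=1,US=1,PS=0
  L1 @0x1E[21] → 0x22007  P=1,RW=1,US=1,PS=0
  → PA=0x229DB  (2 entries read)

Access #0 fault: NONE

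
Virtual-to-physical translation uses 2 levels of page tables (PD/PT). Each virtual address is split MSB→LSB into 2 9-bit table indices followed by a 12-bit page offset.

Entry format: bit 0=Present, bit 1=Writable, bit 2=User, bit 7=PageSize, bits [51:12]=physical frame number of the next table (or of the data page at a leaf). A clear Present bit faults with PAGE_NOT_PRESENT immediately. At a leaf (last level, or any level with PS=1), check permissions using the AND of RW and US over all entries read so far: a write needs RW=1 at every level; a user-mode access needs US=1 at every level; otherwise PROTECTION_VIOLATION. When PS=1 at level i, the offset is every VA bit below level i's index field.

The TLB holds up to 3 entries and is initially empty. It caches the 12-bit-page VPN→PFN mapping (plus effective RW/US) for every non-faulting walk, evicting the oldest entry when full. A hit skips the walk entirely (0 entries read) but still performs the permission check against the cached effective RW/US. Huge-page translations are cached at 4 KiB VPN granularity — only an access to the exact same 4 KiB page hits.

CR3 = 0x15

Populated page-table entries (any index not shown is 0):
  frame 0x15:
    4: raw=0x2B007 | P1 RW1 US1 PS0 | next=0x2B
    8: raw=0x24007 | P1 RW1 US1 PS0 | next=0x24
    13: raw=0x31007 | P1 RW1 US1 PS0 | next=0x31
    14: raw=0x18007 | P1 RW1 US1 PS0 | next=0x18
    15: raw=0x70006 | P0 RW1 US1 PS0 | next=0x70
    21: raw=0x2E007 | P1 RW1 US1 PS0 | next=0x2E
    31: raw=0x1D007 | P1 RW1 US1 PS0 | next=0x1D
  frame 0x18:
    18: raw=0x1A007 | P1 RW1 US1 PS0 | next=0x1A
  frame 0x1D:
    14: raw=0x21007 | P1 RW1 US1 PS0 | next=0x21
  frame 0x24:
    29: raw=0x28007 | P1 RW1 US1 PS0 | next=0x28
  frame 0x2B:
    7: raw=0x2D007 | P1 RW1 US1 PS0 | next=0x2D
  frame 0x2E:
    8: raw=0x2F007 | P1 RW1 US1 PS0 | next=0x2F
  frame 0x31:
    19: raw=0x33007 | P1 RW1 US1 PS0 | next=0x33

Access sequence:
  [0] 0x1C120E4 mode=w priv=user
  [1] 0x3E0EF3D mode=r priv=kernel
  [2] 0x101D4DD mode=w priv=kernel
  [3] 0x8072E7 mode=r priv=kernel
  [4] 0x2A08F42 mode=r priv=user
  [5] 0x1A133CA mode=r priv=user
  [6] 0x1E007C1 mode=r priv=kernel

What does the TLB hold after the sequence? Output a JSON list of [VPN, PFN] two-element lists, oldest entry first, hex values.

Walk each access:
#0 VA=0x1C120E4 (w,user):
  L0: frame=0x15 idx=14 entry=0x18007 [P=1 RW=1 US=1 PS=0]
  L1: frame=0x18 idx=18 entry=0x1A007 [P=1 RW=1 US=1 PS=0]
  ⇒ phys 0x1A0E4  [2 reads]
#1 VA=0x3E0EF3D (r,kernel):
  L0: frame=0x15 idx=31 entry=0x1D007 [P=1 RW=1 US=1 PS=0]
  L1: frame=0x1D idx=14 entry=0x21007 [P=1 RW=1 US=1 PS=0]
  ⇒ phys 0x21F3D  [2 reads]
#2 VA=0x101D4DD (w,kernel):
  L0: frame=0x15 idx=8 entry=0x24007 [P=1 RW=1 US=1 PS=0]
  L1: frame=0x24 idx=29 entry=0x28007 [P=1 RW=1 US=1 PS=0]
  ⇒ phys 0x284DD  [2 reads]
#3 VA=0x8072E7 (r,kernel):
  L0: frame=0x15 idx=4 entry=0x2B007 [P=1 RW=1 US=1 PS=0]
  L1: frame=0x2B idx=7 entry=0x2D007 [P=1 RW=1 US=1 PS=0]
  ⇒ phys 0x2D2E7  [2 reads]
#4 VA=0x2A08F42 (r,user):
  L0: frame=0x15 idx=21 entry=0x2E007 [P=1 RW=1 US=1 PS=0]
  L1: frame=0x2E idx=8 entry=0x2F007 [P=1 RW=1 US=1 PS=0]
  ⇒ phys 0x2FF42  [2 reads]
#5 VA=0x1A133CA (r,user):
  L0: frame=0x15 idx=13 entry=0x31007 [P=1 RW=1 US=1 PS=0]
  L1: frame=0x31 idx=19 entry=0x33007 [P=1 RW=1 US=1 PS=0]
  ⇒ phys 0x333CA  [2 reads]
#6 VA=0x1E007C1 (r,kernel):
  L0: frame=0x15 idx=15 entry=0x70006 [P=0 RW=1 US=1 PS=0]
  → PAGE_NOT_PRESENT  (1 entries read)

TLB: [["0x807", "0x2D"], ["0x2A08", "0x2F"], ["0x1A13", "0x33"]]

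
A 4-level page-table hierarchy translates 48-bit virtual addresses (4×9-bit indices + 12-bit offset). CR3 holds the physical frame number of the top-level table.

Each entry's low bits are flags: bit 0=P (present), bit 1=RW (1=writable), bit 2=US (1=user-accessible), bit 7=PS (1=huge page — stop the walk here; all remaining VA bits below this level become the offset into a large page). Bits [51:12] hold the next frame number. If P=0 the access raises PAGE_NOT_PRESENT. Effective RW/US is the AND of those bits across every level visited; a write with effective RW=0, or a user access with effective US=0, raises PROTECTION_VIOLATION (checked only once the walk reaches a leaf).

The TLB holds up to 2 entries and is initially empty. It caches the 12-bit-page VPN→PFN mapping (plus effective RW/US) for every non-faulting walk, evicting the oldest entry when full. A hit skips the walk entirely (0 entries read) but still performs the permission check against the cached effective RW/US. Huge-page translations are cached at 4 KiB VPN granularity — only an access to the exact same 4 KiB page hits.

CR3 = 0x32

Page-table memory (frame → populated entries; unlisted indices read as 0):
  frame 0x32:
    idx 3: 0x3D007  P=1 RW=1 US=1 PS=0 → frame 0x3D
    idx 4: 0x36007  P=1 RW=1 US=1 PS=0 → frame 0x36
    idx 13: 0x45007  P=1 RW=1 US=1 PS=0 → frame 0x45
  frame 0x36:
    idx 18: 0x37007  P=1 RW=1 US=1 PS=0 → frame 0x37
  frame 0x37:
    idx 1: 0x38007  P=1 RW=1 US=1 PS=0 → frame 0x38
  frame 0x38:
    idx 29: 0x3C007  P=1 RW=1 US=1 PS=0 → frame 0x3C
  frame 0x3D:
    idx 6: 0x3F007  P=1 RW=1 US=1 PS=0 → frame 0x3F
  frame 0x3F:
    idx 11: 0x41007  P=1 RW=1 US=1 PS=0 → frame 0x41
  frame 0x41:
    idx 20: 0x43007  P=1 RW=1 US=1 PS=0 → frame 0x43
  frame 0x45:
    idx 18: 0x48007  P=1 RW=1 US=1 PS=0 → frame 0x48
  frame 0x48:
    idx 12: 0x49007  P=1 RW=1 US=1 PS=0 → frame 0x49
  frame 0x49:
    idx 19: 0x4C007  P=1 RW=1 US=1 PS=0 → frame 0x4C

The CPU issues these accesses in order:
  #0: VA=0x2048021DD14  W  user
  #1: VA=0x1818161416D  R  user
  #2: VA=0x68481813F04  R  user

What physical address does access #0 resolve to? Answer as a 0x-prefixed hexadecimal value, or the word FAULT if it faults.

Walk each access:
#0 VA=0x2048021DD14 (w,user):
  [0] read 0x32 idx=4: raw=0x36007 flags P=1 W=1 U=1 S=0
  [1] read 0x36 idx=18: raw=0x37007 flags P=1 W=1 U=1 S=0
  [2] read 0x37 idx=1: raw=0x38007 flags P=1 W=1 U=1 S=0
  [3] read 0x38 idx=29: raw=0x3C007 flags P=1 W=1 U=1 S=0
  → PA=0x3CD14  (4 entries read)
#1 VA=0x1818161416D (r,user):
  [0] read 0x32 idx=3: raw=0x3D007 flags P=1 W=1 U=1 S=0
  [1] read 0x3D idx=6: raw=0x3F007 flags P=1 W=1 U=1 S=0
  [2] read 0x3F idx=11: raw=0x41007 flags P=1 W=1 U=1 S=0
  [3] read 0x41 idx=20: raw=0x43007 flags P=1 W=1 U=1 S=0
  → PA=0x4316D  (4 entries read)
#2 VA=0x68481813F04 (r,user):
  [0] read 0x32 idx=13: raw=0x45007 flags P=1 W=1 U=1 S=0
  [1] read 0x45 idx=18: raw=0x48007 flags P=1 W=1 U=1 S=0
  [2] read 0x48 idx=12: raw=0x49007 flags P=1 W=1 U=1 S=0
  [3] read 0x49 idx=19: raw=0x4C007 flags P=1 W=1 U=1 S=0
  → PA=0x4CF04  (4 entries read)

Access #0 PA: 0x3CD14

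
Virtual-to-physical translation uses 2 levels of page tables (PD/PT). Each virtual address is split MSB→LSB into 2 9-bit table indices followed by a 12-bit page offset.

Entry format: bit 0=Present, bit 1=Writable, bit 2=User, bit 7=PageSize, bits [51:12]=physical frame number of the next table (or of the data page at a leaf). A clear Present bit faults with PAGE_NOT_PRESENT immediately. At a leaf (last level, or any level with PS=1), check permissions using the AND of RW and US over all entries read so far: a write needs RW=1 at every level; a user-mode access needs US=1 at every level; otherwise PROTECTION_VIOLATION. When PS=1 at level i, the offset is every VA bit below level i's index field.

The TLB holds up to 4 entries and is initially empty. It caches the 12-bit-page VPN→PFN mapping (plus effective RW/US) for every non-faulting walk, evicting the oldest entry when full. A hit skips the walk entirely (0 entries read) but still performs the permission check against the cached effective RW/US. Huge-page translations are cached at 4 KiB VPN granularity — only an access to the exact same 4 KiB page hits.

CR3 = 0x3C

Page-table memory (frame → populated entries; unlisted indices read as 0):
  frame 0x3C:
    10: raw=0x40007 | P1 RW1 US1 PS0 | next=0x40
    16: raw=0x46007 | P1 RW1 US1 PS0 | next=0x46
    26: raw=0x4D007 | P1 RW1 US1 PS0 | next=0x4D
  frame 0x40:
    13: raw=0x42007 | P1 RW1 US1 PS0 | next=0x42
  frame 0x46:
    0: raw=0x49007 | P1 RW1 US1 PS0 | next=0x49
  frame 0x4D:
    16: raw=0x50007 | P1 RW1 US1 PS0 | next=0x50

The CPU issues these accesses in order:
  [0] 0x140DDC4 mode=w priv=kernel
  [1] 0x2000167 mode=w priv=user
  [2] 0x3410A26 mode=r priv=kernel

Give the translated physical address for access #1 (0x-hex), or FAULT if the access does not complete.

Walk each access:
#0 VA=0x140DDC4 (w,kernel):
  L0: frame=0x3C idx=10 entry=0x40007 [P=1 RW=1 US=1 PS=0]
  L1: frame=0x40 idx=13 entry=0x42007 [P=1 RW=1 US=1 PS=0]
  ⇒ phys 0x42DC4  [2 reads]
#1 VA=0x2000167 (w,user):
  L0: frame=0x3C idx=16 entry=0x46007 [P=1 RW=1 US=1 PS=0]
  L1: frame=0x46 idx=0 entry=0x49007 [P=1 RW=1 US=1 PS=0]
  ⇒ phys 0x49167  [2 reads]
#2 VA=0x3410A26 (r,kernel):
  L0: frame=0x3C idx=26 entry=0x4D007 [P=1 RW=1 US=1 PS=0]
  L1: frame=0x4D idx=16 entry=0x50007 [P=1 RW=1 US=1 PS=0]
  ⇒ phys 0x50A26  [2 reads]

Access #1 PA: 0x49167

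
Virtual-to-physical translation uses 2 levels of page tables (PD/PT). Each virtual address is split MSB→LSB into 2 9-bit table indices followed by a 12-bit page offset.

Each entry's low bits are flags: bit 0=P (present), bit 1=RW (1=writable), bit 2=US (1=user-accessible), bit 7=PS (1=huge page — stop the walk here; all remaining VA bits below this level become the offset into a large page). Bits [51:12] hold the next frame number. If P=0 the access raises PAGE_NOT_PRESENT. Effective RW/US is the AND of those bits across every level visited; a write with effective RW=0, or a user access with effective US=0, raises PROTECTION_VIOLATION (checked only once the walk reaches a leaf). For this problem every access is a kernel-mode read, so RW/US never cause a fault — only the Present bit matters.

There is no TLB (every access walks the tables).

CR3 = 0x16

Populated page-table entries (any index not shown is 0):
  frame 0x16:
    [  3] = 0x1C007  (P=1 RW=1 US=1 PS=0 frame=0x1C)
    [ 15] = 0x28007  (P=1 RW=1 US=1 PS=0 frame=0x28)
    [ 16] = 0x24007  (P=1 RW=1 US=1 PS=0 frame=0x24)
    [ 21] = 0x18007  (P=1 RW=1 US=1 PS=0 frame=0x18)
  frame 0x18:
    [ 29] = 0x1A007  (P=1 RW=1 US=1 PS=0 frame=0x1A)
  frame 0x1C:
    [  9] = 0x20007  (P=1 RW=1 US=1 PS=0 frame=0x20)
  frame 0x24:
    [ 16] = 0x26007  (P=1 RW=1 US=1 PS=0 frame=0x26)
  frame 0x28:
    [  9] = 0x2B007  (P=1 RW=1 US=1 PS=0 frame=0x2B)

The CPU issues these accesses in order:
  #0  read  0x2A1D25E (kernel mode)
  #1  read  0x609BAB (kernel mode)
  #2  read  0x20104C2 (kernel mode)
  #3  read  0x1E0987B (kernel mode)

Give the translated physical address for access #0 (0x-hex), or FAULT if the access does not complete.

Per-access translation:
#0 VA=0x2A1D25E (r,kernel):
  L0: frame=0x16 idx=21 entry=0x18007 [P=1 RW=1 US=1 PS=0]
  L1: frame=0x18 idx=29 entry=0x1A007 [P=1 RW=1 US=1 PS=0]
  ✓ 0x1A25E  — 2 lookups
#1 VA=0x609BAB (r,kernel):
  L0: frame=0x16 idx=3 entry=0x1C007 [P=1 RW=1 US=1 PS=0]
  L1: frame=0x1C idx=9 entry=0x20007 [P=1 RW=1 US=1 PS=0]
  ✓ 0x20BAB  — 2 lookups
#2 VA=0x20104C2 (r,kernel):
  L0: frame=0x16 idx=16 entry=0x24007 [P=1 RW=1 US=1 PS=0]
  L1: frame=0x24 idx=16 entry=0x26007 [P=1 RW=1 US=1 PS=0]
  ✓ 0x264C2  — 2 lookups
#3 VA=0x1E0987B (r,kernel):
  L0: frame=0x16 idx=15 entry=0x28007 [P=1 RW=1 US=1 PS=0]
  L1: frame=0x28 idx=9 entry=0x2B007 [P=1 RW=1 US=1 PS=0]
  ✓ 0x2B87B  — 2 lookups

Access #0 PA: 0x1A25E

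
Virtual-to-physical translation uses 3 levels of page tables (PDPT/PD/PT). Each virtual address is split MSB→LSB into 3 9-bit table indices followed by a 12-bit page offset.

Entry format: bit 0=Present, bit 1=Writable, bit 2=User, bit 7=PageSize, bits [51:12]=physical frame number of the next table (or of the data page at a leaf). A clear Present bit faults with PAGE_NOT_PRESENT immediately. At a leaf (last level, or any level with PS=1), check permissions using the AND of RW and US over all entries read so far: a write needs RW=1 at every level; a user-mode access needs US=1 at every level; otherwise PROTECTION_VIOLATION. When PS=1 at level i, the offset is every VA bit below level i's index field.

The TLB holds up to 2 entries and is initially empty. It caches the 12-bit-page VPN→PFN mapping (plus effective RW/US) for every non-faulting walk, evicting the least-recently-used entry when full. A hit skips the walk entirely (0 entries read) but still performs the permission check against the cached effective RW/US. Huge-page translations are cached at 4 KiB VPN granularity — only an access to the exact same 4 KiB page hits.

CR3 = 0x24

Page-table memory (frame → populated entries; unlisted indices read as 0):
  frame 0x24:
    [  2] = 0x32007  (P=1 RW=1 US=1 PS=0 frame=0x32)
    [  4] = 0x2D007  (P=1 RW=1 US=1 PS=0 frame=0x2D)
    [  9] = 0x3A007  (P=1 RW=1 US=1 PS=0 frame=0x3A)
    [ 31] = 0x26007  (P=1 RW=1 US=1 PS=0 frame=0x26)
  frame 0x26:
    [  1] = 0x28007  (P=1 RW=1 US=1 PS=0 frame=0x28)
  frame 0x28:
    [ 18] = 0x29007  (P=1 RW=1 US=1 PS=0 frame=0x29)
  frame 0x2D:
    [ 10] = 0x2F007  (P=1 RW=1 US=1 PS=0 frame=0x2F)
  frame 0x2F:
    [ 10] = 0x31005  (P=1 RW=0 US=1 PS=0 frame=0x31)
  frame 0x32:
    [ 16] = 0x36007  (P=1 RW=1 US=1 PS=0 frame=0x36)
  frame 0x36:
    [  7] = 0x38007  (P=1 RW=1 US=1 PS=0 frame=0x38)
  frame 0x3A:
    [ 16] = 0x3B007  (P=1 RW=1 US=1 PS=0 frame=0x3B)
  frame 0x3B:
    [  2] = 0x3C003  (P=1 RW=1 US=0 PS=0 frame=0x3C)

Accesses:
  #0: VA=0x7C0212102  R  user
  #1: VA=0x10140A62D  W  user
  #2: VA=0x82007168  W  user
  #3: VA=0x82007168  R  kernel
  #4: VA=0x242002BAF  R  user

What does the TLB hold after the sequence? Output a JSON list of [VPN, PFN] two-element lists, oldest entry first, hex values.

Walk each access:
#0 VA=0x7C0212102 (r,user):
  [0] read 0x24 idx=31: raw=0x26007 flags P=1 W=1 U=1 S=0
  [1] read 0x26 idx=1: raw=0x28007 flags P=1 W=1 U=1 S=0
  [2] read 0x28 idx=18: raw=0x29007 flags P=1 W=1 U=1 S=0
  ✓ 0x29102  — 3 lookups
#1 VA=0x10140A62D (w,user):
  [0] read 0x24 idx=4: raw=0x2D007 flags P=1 W=1 U=1 S=0
  [1] read 0x2D idx=10: raw=0x2F007 flags P=1 W=1 U=1 S=0
  [2] read 0x2F idx=10: raw=0x31005 flags P=1 W=0 U=1 S=0
  ✗ PROTECTION_VIOLATION  [3 reads]
#2 VA=0x82007168 (w,user):
  [0] read 0x24 idx=2: raw=0x32007 flags P=1 W=1 U=1 S=0
  [1] read 0x32 idx=16: raw=0x36007 flags P=1 W=1 U=1 S=0
  [2] read 0x36 idx=7: raw=0x38007 flags P=1 W=1 U=1 S=0
  ✓ 0x38168  — 3 lookups
#3 VA=0x82007168 (r,kernel):
  TLB hit vpn=0x82007 → PA=0x38168
#4 VA=0x242002BAF (r,user):
  [0] read 0x24 idx=9: raw=0x3A007 flags P=1 W=1 U=1 S=0
  [1] read 0x3A idx=16: raw=0x3B007 flags P=1 W=1 U=1 S=0
  [2] read 0x3B idx=2: raw=0x3C003 flags P=1 W=1 U=0 S=0
  ✗ PROTECTION_VIOLATION  [3 reads]

TLB: [["0x7C0212", "0x29"], ["0x82007", "0x38"]]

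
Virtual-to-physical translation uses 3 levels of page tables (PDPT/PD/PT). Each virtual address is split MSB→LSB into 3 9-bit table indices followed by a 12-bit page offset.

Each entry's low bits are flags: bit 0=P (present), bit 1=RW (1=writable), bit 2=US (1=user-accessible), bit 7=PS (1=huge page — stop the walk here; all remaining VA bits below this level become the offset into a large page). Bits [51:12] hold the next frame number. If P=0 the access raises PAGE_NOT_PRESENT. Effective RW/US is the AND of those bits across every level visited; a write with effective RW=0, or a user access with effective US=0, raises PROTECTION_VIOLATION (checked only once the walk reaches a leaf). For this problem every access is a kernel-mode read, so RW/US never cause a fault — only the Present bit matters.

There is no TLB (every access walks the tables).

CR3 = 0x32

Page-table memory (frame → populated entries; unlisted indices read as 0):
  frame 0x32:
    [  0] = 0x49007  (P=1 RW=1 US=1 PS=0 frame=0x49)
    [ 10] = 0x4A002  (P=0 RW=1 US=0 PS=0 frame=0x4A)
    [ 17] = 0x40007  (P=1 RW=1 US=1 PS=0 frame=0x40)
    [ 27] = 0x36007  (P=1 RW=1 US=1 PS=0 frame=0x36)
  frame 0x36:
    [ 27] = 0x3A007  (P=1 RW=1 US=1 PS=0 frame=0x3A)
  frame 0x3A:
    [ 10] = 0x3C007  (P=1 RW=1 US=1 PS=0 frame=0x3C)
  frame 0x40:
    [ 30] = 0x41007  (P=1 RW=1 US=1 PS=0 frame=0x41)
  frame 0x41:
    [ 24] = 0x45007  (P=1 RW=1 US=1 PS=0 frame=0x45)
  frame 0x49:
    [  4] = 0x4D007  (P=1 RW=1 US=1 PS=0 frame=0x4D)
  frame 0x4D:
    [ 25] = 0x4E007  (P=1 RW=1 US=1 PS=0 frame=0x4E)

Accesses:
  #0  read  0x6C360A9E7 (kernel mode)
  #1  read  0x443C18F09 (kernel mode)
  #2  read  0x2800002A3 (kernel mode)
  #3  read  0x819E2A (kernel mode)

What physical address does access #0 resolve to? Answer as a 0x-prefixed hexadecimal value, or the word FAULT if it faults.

Trace:
#0 VA=0x6C360A9E7 (r,kernel):
  L0: frame=0x32 idx=27 entry=0x36007 [P=1 RW=1 US=1 PS=0]
  L1: frame=0x36 idx=27 entry=0x3A007 [P=1 RW=1 US=1 PS=0]
  L2: frame=0x3A idx=10 entry=0x3C007 [P=1 RW=1 US=1 PS=0]
  → PA=0x3C9E7  (3 entries read)
#1 VA=0x443C18F09 (r,kernel):
  L0: frame=0x32 idx=17 entry=0x40007 [P=1 RW=1 US=1 PS=0]
  L1: frame=0x40 idx=30 entry=0x41007 [P=1 RW=1 US=1 PS=0]
  L2: frame=0x41 idx=24 entry=0x45007 [P=1 RW=1 US=1 PS=0]
  → PA=0x45F09  (3 entries read)
#2 VA=0x2800002A3 (r,kernel):
  L0: frame=0x32 idx=10 entry=0x4A002 [P=0 RW=1 US=0 PS=0]
  → PAGE_NOT_PRESENT  (1 entries read)
#3 VA=0x819E2A (r,kernel):
  L0: frame=0x32 idx=0 entry=0x49007 [P=1 RW=1 US=1 PS=0]
  L1: frame=0x49 idx=4 entry=0x4D007 [P=1 RW=1 US=1 PS=0]
  L2: frame=0x4D idx=25 entry=0x4E007 [P=1 RW=1 US=1 PS=0]
  → PA=0x4EE2A  (3 entries read)

Access #0 PA: 0x3C9E7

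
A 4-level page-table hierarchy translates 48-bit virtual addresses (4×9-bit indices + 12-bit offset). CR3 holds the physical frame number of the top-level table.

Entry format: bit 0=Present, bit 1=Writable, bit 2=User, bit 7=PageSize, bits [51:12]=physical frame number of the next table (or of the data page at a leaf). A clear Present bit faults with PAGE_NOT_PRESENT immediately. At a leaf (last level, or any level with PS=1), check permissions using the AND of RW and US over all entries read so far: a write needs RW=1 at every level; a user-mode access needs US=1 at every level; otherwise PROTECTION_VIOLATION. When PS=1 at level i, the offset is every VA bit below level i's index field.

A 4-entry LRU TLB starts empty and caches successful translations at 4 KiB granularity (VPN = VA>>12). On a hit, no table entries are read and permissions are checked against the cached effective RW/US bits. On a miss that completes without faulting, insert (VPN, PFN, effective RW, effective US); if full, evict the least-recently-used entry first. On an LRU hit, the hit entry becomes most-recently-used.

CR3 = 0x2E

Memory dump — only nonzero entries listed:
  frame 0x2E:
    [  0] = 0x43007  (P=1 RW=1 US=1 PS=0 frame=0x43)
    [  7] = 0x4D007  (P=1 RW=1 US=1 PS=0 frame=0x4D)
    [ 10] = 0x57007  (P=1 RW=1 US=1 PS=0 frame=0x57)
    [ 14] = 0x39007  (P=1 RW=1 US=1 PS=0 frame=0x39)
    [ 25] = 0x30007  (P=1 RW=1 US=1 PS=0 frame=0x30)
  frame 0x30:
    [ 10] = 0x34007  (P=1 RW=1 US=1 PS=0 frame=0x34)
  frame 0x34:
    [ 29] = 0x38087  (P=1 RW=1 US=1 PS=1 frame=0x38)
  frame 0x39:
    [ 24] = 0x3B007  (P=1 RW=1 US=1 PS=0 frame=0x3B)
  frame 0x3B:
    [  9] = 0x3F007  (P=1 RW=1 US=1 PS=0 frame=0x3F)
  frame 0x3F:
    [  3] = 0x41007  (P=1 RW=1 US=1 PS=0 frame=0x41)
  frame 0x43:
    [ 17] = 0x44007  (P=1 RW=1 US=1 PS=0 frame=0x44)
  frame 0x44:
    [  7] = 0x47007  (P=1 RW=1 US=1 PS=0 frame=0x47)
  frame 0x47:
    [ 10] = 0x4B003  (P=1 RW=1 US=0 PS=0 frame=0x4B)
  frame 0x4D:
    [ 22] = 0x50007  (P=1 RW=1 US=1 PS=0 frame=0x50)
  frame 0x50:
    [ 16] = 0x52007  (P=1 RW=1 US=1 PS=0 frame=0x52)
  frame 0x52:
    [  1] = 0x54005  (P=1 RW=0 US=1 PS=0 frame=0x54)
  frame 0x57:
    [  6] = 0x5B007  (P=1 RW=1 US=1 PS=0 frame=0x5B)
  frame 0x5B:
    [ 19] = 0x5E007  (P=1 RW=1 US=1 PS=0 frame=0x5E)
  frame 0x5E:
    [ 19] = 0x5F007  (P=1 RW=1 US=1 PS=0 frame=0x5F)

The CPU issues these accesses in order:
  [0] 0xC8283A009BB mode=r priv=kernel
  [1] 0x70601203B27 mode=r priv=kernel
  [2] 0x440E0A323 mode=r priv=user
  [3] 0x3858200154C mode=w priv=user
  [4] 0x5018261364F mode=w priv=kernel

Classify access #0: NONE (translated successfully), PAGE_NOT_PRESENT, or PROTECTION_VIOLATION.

Per-access translation:
#0 VA=0xC8283A009BB (r,kernel):
  lvl0: tbl 0x2E, slot 25 ⇒ 0x30007 (P1/RW1/US1/PS0)
  lvl1: tbl 0x30, slot 10 ⇒ 0x34007 (P1/RW1/US1/PS0)
  lvl2: tbl 0x34, slot 29 ⇒ 0x38087 (P1/RW1/US1/PS1)
  ⇒ phys 0x389BB (huge @L2)  [3 reads]
#1 VA=0x70601203B27 (r,kernel):
  lvl0: tbl 0x2E, slot 14 ⇒ 0x39007 (P1/RW1/US1/PS0)
  lvl1: tbl 0x39, slot 24 ⇒ 0x3B007 (P1/RW1/US1/PS0)
  lvl2: tbl 0x3B, slot 9 ⇒ 0x3F007 (P1/RW1/US1/PS0)
  lvl3: tbl 0x3F, slot 3 ⇒ 0x41007 (P1/RW1/US1/PS0)
  ⇒ phys 0x41B27  [4 reads]
#2 VA=0x440E0A323 (r,user):
  lvl0: tbl 0x2E, slot 0 ⇒ 0x43007 (P1/RW1/US1/PS0)
  lvl1: tbl 0x43, slot 17 ⇒ 0x44007 (P1/RW1/US1/PS0)
  lvl2: tbl 0x44, slot 7 ⇒ 0x47007 (P1/RW1/US1/PS0)
  lvl3: tbl 0x47, slot 10 ⇒ 0x4B003 (P1/RW1/US0/PS0)
  → PROTECTION_VIOLATION  (4 entries read)
#3 VA=0x3858200154C (w,user):
  lvl0: tbl 0x2E, slot 7 ⇒ 0x4D007 (P1/RW1/US1/PS0)
  lvl1: tbl 0x4D, slot 22 ⇒ 0x50007 (P1/RW1/US1/PS0)
  lvl2: tbl 0x50, slot 16 ⇒ 0x52007 (P1/RW1/US1/PS0)
  lvl3: tbl 0x52, slot 1 ⇒ 0x54005 (P1/RW0/US1/PS0)
  → PROTECTION_VIOLATION  (4 entries read)
#4 VA=0x5018261364F (w,kernel):
  lvl0: tbl 0x2E, slot 10 ⇒ 0x57007 (P1/RW1/US1/PS0)
  lvl1: tbl 0x57, slot 6 ⇒ 0x5B007 (P1/RW1/US1/PS0)
  lvl2: tbl 0x5B, slot 19 ⇒ 0x5E007 (P1/RW1/US1/PS0)
  lvl3: tbl 0x5E, slot 19 ⇒ 0x5F007 (P1/RW1/US1/PS0)
  ⇒ phys 0x5F64F  [4 reads]

Access #0 fault: NONE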